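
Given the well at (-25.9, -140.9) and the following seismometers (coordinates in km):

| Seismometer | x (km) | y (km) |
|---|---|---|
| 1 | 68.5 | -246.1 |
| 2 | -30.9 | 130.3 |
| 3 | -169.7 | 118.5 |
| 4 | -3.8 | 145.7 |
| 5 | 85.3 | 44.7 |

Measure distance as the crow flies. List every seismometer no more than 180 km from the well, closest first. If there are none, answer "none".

1

Distances from (-25.9, -140.9):
1: √((94.4)² + (-105.2)²) = √(8911.360 + 11067.040) = 141.3 km
2: √((-5.0)² + (271.2)²) = √(25.000 + 73549.440) = 271.2 km
3: √((-143.8)² + (259.4)²) = √(20678.440 + 67288.360) = 296.6 km
4: √((22.1)² + (286.6)²) = √(488.410 + 82139.560) = 287.5 km
5: √((111.2)² + (185.6)²) = √(12365.440 + 34447.360) = 216.4 km
Threshold 180 km: 1 (141.3 km) is within range.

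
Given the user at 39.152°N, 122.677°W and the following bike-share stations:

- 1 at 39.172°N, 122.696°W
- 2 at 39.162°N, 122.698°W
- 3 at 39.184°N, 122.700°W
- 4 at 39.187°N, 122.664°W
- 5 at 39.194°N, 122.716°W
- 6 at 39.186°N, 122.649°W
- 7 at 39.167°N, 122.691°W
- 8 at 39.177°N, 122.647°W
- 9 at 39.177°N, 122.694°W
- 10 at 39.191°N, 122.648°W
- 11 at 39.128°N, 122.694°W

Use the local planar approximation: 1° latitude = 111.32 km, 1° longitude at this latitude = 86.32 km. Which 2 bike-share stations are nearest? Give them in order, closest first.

7, 2

Distances from 39.152°N, 122.677°W:
1: √((0.020·111.32)² + (-0.019·86.32)²) = √(4.95686 + 2.68986) = 2.765 km
2: √((0.010·111.32)² + (-0.021·86.32)²) = √(1.23921 + 3.28595) = 2.127 km
3: √((0.032·111.32)² + (-0.023·86.32)²) = √(12.68955 + 3.94165) = 4.078 km
4: √((0.035·111.32)² + (0.013·86.32)²) = √(15.18037 + 1.25924) = 4.055 km
5: √((0.042·111.32)² + (-0.039·86.32)²) = √(21.85974 + 11.33319) = 5.761 km
6: √((0.034·111.32)² + (0.028·86.32)²) = √(14.32532 + 5.84170) = 4.491 km
7: √((0.015·111.32)² + (-0.014·86.32)²) = √(2.78823 + 1.46042) = 2.061 km
8: √((0.025·111.32)² + (0.030·86.32)²) = √(7.74509 + 6.70603) = 3.801 km
9: √((0.025·111.32)² + (-0.017·86.32)²) = √(7.74509 + 2.15338) = 3.146 km
10: √((0.039·111.32)² + (0.029·86.32)²) = √(18.84845 + 6.26641) = 5.011 km
11: √((-0.024·111.32)² + (-0.017·86.32)²) = √(7.13787 + 2.15338) = 3.048 km
Sorted: 7 (2.061 km) < 2 (2.127 km) < 1 (2.765 km) < 11 (3.048 km) < …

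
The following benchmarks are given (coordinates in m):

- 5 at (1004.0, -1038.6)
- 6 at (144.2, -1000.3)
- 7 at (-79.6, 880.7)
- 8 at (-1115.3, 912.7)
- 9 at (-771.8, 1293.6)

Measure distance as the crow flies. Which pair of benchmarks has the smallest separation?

Pairwise distances:
8–9: 512.9 m
7–9: 806.0 m
5–6: 860.7 m
7–8: 1036.2 m
6–7: 1894.3 m
5–7: 2204.1 m
6–8: 2290.4 m
6–9: 2470.0 m
5–8: 2880.8 m
5–9: 2931.3 m
Closest pair: 8–9 at 512.9 m.

8 and 9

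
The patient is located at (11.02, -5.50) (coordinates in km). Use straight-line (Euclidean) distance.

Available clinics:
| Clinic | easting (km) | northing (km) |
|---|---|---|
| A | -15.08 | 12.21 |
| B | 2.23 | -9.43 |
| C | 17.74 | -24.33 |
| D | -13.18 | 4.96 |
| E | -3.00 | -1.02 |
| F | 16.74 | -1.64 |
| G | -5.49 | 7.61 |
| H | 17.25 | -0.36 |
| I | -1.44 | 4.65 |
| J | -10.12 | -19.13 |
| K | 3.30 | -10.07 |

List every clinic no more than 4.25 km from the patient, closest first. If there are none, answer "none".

none

Distances from (11.02, -5.50):
A: 31.54 km
B: 9.63 km
C: 19.99 km
D: 26.36 km
E: 14.72 km
F: 6.90 km
G: 21.08 km
H: 8.08 km
I: 16.07 km
J: 25.15 km
K: 8.97 km
Threshold 4.25 km: none within range.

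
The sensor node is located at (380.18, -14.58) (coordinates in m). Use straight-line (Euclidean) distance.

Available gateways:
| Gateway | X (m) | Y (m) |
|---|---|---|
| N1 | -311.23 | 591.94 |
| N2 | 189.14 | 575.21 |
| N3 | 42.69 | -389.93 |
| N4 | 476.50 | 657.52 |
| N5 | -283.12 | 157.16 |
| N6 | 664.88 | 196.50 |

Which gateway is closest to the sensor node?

Distances from (380.18, -14.58):
N1: √((-691.41)² + (606.52)²) = √(478047.7881 + 367866.5104) = 919.74 m
N2: √((-191.04)² + (589.79)²) = √(36496.2816 + 347852.2441) = 619.96 m
N3: √((-337.49)² + (-375.35)²) = √(113899.5001 + 140887.6225) = 504.76 m
N4: √((96.32)² + (672.10)²) = √(9277.5424 + 451718.4100) = 678.97 m
N5: √((-663.30)² + (171.74)²) = √(439966.8900 + 29494.6276) = 685.17 m
N6: √((284.70)² + (211.08)²) = √(81054.0900 + 44554.7664) = 354.41 m
Minimum: N6 at 354.41 m.

N6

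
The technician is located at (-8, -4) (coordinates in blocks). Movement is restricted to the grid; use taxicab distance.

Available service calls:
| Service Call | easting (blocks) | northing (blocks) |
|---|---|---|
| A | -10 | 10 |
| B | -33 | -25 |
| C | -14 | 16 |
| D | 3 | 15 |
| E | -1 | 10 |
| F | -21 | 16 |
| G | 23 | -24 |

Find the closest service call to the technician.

A

Distances from (-8, -4):
A: |-2| + |14| = 2 + 14 = 16 blocks
B: |-25| + |-21| = 25 + 21 = 46 blocks
C: |-6| + |20| = 6 + 20 = 26 blocks
D: |11| + |19| = 11 + 19 = 30 blocks
E: |7| + |14| = 7 + 14 = 21 blocks
F: |-13| + |20| = 13 + 20 = 33 blocks
G: |31| + |-20| = 31 + 20 = 51 blocks
Minimum: A at 16 blocks.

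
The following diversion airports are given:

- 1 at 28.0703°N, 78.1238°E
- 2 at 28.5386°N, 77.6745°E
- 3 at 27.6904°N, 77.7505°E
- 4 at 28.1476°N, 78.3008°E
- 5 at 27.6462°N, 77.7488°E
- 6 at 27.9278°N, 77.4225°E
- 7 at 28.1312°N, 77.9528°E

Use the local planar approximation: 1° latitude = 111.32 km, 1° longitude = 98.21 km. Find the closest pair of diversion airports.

3 and 5

Pairwise distances:
1–2: 68.2989 km
1–3: 55.9694 km
1–4: 19.3964 km
1–5: 59.8767 km
1–6: 70.6779 km
1–7: 18.1106 km
2–3: 94.7162 km
2–4: 75.3516 km
2–5: 99.6096 km
2–6: 72.3583 km
2–7: 52.9510 km
3–4: 74.2375 km
3–5: 4.9232 km
3–6: 41.6662 km
3–7: 52.9394 km
4–5: 77.8096 km
4–6: 89.6611 km
4–7: 34.2258 km
5–6: 44.8288 km
5–7: 57.5876 km
6–7: 56.7899 km
Closest pair: 3–5 at 4.9232 km.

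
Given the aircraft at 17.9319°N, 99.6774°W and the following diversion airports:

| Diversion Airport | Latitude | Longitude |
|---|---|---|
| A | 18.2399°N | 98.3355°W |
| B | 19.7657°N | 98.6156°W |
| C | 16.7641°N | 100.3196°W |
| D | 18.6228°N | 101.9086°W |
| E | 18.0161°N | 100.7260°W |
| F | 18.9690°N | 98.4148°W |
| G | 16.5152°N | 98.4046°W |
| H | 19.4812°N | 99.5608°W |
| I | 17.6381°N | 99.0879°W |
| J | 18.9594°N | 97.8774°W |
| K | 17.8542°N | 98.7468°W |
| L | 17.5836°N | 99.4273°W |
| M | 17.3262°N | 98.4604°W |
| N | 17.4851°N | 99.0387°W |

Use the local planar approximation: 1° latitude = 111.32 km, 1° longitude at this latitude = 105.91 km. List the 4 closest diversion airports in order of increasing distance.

Distances from 17.9319°N, 99.6774°W:
A: √((0.3080·111.32)² + (1.3419·105.91)²) = √(1175.568197 + 20198.273187) = 146.1980 km
B: √((1.8338·111.32)² + (1.0618·105.91)²) = √(41672.574542 + 12646.180554) = 233.0638 km
C: √((-1.1678·111.32)² + (-0.6422·105.91)²) = √(16899.868960 + 4626.094909) = 146.7173 km
D: √((0.6909·111.32)² + (-2.2312·105.91)²) = √(5915.300075 + 55840.710900) = 248.5076 km
E: √((0.0842·111.32)² + (-1.0486·105.91)²) = √(87.855828 + 12333.707447) = 111.4521 km
F: √((1.0371·111.32)² + (1.2626·105.91)²) = √(13328.696035 + 17881.564191) = 176.6643 km
G: √((-1.4167·111.32)² + (1.2728·105.91)²) = √(24871.511727 + 18171.646066) = 207.4685 km
H: √((1.5493·111.32)² + (0.1166·105.91)²) = √(29745.237239 + 152.500419) = 172.9096 km
I: √((-0.2938·111.32)² + (0.5895·105.91)²) = √(1069.670400 + 3897.997488) = 70.4817 km
J: √((1.0275·111.32)² + (1.8000·105.91)²) = √(13083.081790 + 36342.847044) = 222.3194 km
K: √((-0.0777·111.32)² + (0.9306·105.91)²) = √(74.814957 + 9714.043244) = 98.9387 km
L: √((-0.3483·111.32)² + (0.2501·105.91)²) = √(1503.326608 + 701.618965) = 46.9568 km
M: √((-0.6057·111.32)² + (1.2170·105.91)²) = √(4546.336139 + 16613.268823) = 145.4634 km
N: √((-0.4468·111.32)² + (0.6387·105.91)²) = √(2473.846361 + 4575.807738) = 83.9622 km
Sorted: L (46.9568 km) < I (70.4817 km) < N (83.9622 km) < K (98.9387 km) < E (111.4521 km) < M (145.4634 km) < …

L, I, N, K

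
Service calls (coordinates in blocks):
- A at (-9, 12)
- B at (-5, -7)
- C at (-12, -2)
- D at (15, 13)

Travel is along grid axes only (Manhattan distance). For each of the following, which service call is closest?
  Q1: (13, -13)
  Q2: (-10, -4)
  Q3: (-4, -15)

Q1 at (13, -13):
  A: |-22| + |25| = 22 + 25 = 47 blocks
  B: |-18| + |6| = 18 + 6 = 24 blocks
  C: |-25| + |11| = 25 + 11 = 36 blocks
  D: |2| + |26| = 2 + 26 = 28 blocks
  → nearest: B (24 blocks)
Q2 at (-10, -4):
  A: |1| + |16| = 1 + 16 = 17 blocks
  B: |5| + |-3| = 5 + 3 = 8 blocks
  C: |-2| + |2| = 2 + 2 = 4 blocks
  D: |25| + |17| = 25 + 17 = 42 blocks
  → nearest: C (4 blocks)
Q3 at (-4, -15):
  A: |-5| + |27| = 5 + 27 = 32 blocks
  B: |-1| + |8| = 1 + 8 = 9 blocks
  C: |-8| + |13| = 8 + 13 = 21 blocks
  D: |19| + |28| = 19 + 28 = 47 blocks
  → nearest: B (9 blocks)

Q1→B; Q2→C; Q3→B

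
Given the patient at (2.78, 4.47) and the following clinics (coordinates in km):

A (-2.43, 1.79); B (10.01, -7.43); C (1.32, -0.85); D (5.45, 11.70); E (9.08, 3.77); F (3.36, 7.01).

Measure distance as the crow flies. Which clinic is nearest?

Distances from (2.78, 4.47):
A: 5.86 km
B: 13.92 km
C: 5.52 km
D: 7.71 km
E: 6.34 km
F: 2.61 km
Minimum: F at 2.61 km.

F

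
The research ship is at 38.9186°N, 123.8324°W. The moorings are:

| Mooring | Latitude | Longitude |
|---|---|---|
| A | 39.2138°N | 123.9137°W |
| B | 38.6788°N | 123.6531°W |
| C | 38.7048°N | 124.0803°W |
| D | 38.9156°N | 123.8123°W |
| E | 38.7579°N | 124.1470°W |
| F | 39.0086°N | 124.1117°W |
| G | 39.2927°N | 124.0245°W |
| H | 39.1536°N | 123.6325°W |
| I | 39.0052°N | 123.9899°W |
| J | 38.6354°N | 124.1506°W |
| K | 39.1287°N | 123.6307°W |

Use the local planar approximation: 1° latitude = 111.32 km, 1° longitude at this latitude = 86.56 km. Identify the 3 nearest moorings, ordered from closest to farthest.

D, I, F

Distances from 38.9186°N, 123.8324°W:
A: √((0.2952·111.32)² + (-0.0813·86.56)²) = √(1079.888961 + 49.523985) = 33.6067 km
B: √((-0.2398·111.32)² + (0.1793·86.56)²) = √(712.598252 + 240.876856) = 30.8784 km
C: √((-0.2138·111.32)² + (-0.2479·86.56)²) = √(566.450282 + 460.455377) = 32.0454 km
D: √((-0.0030·111.32)² + (0.0201·86.56)²) = √(0.111529 + 3.027099) = 1.7716 km
E: √((-0.1607·111.32)² + (-0.3146·86.56)²) = √(320.020757 + 741.569624) = 32.5821 km
F: √((0.0900·111.32)² + (-0.2793·86.56)²) = √(100.376353 + 584.489033) = 26.1699 km
G: √((0.3741·111.32)² + (-0.1921·86.56)²) = √(1734.290367 + 276.496237) = 44.8418 km
H: √((0.2350·111.32)² + (0.1999·86.56)²) = √(684.356064 + 299.405714) = 31.3650 km
I: √((0.0866·111.32)² + (-0.1575·86.56)²) = √(92.935615 + 185.864142) = 16.6973 km
J: √((-0.2832·111.32)² + (-0.3182·86.56)²) = √(993.877579 + 758.638443) = 41.8631 km
K: √((0.2101·111.32)² + (0.2017·86.56)²) = √(547.014074 + 304.821989) = 29.1862 km
Sorted: D (1.7716 km) < I (16.6973 km) < F (26.1699 km) < K (29.1862 km) < B (30.8784 km) < …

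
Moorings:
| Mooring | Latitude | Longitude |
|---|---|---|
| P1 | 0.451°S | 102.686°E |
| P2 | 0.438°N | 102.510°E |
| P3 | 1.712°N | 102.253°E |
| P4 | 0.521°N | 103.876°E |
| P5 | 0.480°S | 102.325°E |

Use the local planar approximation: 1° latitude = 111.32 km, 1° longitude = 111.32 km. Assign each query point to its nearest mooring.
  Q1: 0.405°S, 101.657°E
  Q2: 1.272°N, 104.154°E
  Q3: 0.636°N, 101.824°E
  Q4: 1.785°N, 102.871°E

Q1 at 0.405°S, 101.657°E:
  P1: 114.663 km
  P2: 133.503 km
  P3: 244.826 km
  P4: 267.665 km
  P5: 74.829 km
  → nearest: P5 (74.829 km)
Q2 at 1.272°N, 104.154°E:
  P1: 251.981 km
  P2: 205.212 km
  P3: 217.214 km
  P4: 89.145 km
  P5: 281.944 km
  → nearest: P4 (89.145 km)
Q3 at 0.636°N, 101.824°E:
  P1: 154.435 km
  P2: 79.483 km
  P3: 128.950 km
  P4: 228.787 km
  P5: 136.177 km
  → nearest: P2 (79.483 km)
Q4 at 1.785°N, 102.871°E:
  P1: 249.762 km
  P2: 155.240 km
  P3: 69.274 km
  P4: 179.764 km
  P5: 259.362 km
  → nearest: P3 (69.274 km)

Q1→P5; Q2→P4; Q3→P2; Q4→P3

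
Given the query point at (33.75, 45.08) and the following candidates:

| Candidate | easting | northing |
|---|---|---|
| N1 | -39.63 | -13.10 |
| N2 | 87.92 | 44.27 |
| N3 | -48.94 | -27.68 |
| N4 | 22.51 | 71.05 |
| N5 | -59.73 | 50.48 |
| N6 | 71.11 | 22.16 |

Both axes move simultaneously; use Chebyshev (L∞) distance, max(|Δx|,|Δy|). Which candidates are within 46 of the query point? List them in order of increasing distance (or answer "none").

N4, N6

Distances from (33.75, 45.08):
N1: 73.38
N2: 54.17
N3: 82.69
N4: 25.97
N5: 93.48
N6: 37.36
Threshold 46: N4 (25.97), N6 (37.36) are within range.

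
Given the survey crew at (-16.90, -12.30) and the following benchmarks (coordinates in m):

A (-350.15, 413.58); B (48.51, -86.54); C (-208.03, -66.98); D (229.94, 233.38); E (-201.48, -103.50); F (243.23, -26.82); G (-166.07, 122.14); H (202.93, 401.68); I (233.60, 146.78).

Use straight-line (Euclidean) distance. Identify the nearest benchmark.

B

Distances from (-16.90, -12.30):
A: √((-333.25)² + (425.88)²) = √(111055.5625 + 181373.7744) = 540.77 m
B: √((65.41)² + (-74.24)²) = √(4278.4681 + 5511.5776) = 98.94 m
C: √((-191.13)² + (-54.68)²) = √(36530.6769 + 2989.9024) = 198.80 m
D: √((246.84)² + (245.68)²) = √(60929.9856 + 60358.6624) = 348.27 m
E: √((-184.58)² + (-91.20)²) = √(34069.7764 + 8317.4400) = 205.88 m
F: √((260.13)² + (-14.52)²) = √(67667.6169 + 210.8304) = 260.53 m
G: √((-149.17)² + (134.44)²) = √(22251.6889 + 18074.1136) = 200.81 m
H: √((219.83)² + (413.98)²) = √(48325.2289 + 171379.4404) = 468.73 m
I: √((250.50)² + (159.08)²) = √(62750.2500 + 25306.4464) = 296.74 m
Minimum: B at 98.94 m.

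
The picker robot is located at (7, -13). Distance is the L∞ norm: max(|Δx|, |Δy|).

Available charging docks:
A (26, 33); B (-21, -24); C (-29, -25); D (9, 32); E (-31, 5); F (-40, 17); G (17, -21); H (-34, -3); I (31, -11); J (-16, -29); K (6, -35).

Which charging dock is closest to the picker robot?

G

Distances from (7, -13):
A: max(|19|, |46|) = 46
B: max(|-28|, |-11|) = 28
C: max(|-36|, |-12|) = 36
D: max(|2|, |45|) = 45
E: max(|-38|, |18|) = 38
F: max(|-47|, |30|) = 47
G: max(|10|, |-8|) = 10
H: max(|-41|, |10|) = 41
I: max(|24|, |2|) = 24
J: max(|-23|, |-16|) = 23
K: max(|-1|, |-22|) = 22
Minimum: G at 10.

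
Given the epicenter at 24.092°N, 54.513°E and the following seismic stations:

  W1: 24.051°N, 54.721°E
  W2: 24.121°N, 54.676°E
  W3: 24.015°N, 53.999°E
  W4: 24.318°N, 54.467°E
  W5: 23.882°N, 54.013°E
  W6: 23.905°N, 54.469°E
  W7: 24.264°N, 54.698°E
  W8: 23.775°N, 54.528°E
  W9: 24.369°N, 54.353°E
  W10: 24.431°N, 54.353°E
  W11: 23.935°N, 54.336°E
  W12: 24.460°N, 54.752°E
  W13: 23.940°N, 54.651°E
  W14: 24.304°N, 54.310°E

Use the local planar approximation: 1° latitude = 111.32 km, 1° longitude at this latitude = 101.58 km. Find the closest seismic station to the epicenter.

Distances from 24.092°N, 54.513°E:
W1: √((-0.041·111.32)² + (0.208·101.58)²) = √(20.83119 + 446.41943) = 21.616 km
W2: √((0.029·111.32)² + (0.163·101.58)²) = √(10.42179 + 274.15213) = 16.869 km
W3: √((-0.077·111.32)² + (-0.514·101.58)²) = √(73.47301 + 2726.10547) = 52.911 km
W4: √((0.226·111.32)² + (-0.046·101.58)²) = √(632.94107 + 21.83394) = 25.589 km
W5: √((-0.210·111.32)² + (-0.500·101.58)²) = √(546.49348 + 2579.62410) = 55.912 km
W6: √((-0.187·111.32)² + (-0.044·101.58)²) = √(433.34083 + 19.97661) = 21.291 km
W7: √((0.172·111.32)² + (0.185·101.58)²) = √(366.60914 + 353.15054) = 26.828 km
W8: √((-0.317·111.32)² + (0.015·101.58)²) = √(1245.27400 + 2.32166) = 35.321 km
W9: √((0.277·111.32)² + (-0.160·101.58)²) = √(950.83669 + 264.15351) = 34.857 km
W10: √((0.339·111.32)² + (-0.160·101.58)²) = √(1424.11740 + 264.15351) = 41.089 km
W11: √((-0.157·111.32)² + (-0.177·101.58)²) = √(305.45392 + 323.26817) = 25.074 km
W12: √((0.368·111.32)² + (0.239·101.58)²) = √(1678.19349 + 589.40283) = 47.619 km
W13: √((-0.152·111.32)² + (0.138·101.58)²) = √(286.30806 + 196.50545) = 21.973 km
W14: √((0.212·111.32)² + (-0.203·101.58)²) = √(556.95245 + 425.21492) = 31.340 km
Minimum: W2 at 16.869 km.

W2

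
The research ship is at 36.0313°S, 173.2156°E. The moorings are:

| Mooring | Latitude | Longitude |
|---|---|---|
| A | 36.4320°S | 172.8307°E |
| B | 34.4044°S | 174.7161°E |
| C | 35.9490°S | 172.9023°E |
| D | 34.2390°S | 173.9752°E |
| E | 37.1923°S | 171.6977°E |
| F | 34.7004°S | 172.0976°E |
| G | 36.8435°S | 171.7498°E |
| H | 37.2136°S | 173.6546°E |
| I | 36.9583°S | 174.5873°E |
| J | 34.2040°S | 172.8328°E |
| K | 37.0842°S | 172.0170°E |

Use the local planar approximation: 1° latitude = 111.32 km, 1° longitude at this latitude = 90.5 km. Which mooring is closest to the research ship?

C

Distances from 36.0313°S, 173.2156°E:
A: √((-0.4007·111.32)² + (-0.3849·90.5)²) = √(1989.688456 + 1213.369239) = 56.5956 km
B: √((1.6269·111.32)² + (1.5005·90.5)²) = √(32799.567240 + 18440.349923) = 226.3624 km
C: √((0.0823·111.32)² + (-0.3133·90.5)²) = √(83.935574 + 803.929468) = 29.7971 km
D: √((1.7923·111.32)² + (0.7596·90.5)²) = √(39807.765919 + 4725.710038) = 211.0296 km
E: √((-1.1610·111.32)² + (-1.5179·90.5)²) = √(16703.628976 + 18870.503163) = 188.6111 km
F: √((1.3309·111.32)² + (-1.1180·90.5)²) = √(21950.137518 + 10237.190041) = 179.4083 km
G: √((-0.8122·111.32)² + (-1.4658·90.5)²) = √(8174.710202 + 17597.322494) = 160.5367 km
H: √((-1.1823·111.32)² + (0.4390·90.5)²) = √(17322.149181 + 1578.433170) = 137.4794 km
I: √((-0.9270·111.32)² + (1.3717·90.5)²) = √(10648.927336 + 15410.454079) = 161.4292 km
J: √((1.8273·111.32)² + (-0.3828·90.5)²) = √(41377.676871 + 1200.165164) = 206.3440 km
K: √((-1.0529·111.32)² + (-1.1986·90.5)²) = √(13737.909361 + 11766.456813) = 159.7009 km
Minimum: C at 29.7971 km.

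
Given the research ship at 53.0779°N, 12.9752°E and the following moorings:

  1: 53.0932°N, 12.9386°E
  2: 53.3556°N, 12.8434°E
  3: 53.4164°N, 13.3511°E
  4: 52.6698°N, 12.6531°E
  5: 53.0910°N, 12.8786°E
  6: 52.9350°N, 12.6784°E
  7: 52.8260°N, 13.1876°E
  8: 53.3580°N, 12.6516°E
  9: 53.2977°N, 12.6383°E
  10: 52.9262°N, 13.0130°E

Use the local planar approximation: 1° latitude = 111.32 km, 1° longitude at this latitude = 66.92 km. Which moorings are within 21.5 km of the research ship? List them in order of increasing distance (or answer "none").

Distances from 53.0779°N, 12.9752°E:
1: √((0.0153·111.32)² + (-0.0366·66.92)²) = √(2.900877 + 5.998933) = 2.9833 km
2: √((0.2777·111.32)² + (-0.1318·66.92)²) = √(955.648439 + 77.793388) = 32.1472 km
3: √((0.3385·111.32)² + (0.3759·66.92)²) = √(1419.919559 + 632.785496) = 45.3068 km
4: √((-0.4081·111.32)² + (-0.3221·66.92)²) = √(2063.856915 + 464.615094) = 50.2839 km
5: √((0.0131·111.32)² + (-0.0966·66.92)²) = √(2.126616 + 41.789398) = 6.6269 km
6: √((-0.1429·111.32)² + (-0.2968·66.92)²) = √(253.052629 + 394.493324) = 25.4469 km
7: √((-0.2519·111.32)² + (0.2124·66.92)²) = √(786.326171 + 202.032338) = 31.4382 km
8: √((0.2801·111.32)² + (-0.3236·66.92)²) = √(972.238048 + 468.952538) = 37.9630 km
9: √((0.2198·111.32)² + (-0.3369·66.92)²) = √(598.689679 + 508.292716) = 33.2713 km
10: √((-0.1517·111.32)² + (0.0378·66.92)²) = √(285.179010 + 6.398755) = 17.0756 km
Threshold 21.5 km: 1 (2.9833 km), 5 (6.6269 km), 10 (17.0756 km) are within range.

1, 5, 10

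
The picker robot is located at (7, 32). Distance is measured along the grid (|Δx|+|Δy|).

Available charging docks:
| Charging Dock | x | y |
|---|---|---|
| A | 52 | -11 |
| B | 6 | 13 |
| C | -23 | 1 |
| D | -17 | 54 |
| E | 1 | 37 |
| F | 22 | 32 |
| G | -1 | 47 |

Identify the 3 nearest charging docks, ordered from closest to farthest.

E, F, B

Distances from (7, 32):
A: |45| + |-43| = 45 + 43 = 88
B: |-1| + |-19| = 1 + 19 = 20
C: |-30| + |-31| = 30 + 31 = 61
D: |-24| + |22| = 24 + 22 = 46
E: |-6| + |5| = 6 + 5 = 11
F: |15| + |0| = 15 + 0 = 15
G: |-8| + |15| = 8 + 15 = 23
Sorted: E (11) < F (15) < B (20) < G (23) < D (46) < …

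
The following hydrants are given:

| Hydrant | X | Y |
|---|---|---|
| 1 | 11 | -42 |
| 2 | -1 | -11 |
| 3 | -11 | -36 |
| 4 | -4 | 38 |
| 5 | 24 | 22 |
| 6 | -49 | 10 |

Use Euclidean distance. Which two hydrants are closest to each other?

Pairwise distances:
1–2: 33.2
1–3: 22.8
1–4: 81.4
1–5: 65.3
1–6: 79.4
2–3: 26.9
2–4: 49.1
2–5: 41.4
2–6: 52.4
3–4: 74.3
3–5: 67.7
3–6: 59.7
4–5: 32.2
4–6: 53.0
5–6: 74.0
Closest pair: 1–3 at 22.8.

1 and 3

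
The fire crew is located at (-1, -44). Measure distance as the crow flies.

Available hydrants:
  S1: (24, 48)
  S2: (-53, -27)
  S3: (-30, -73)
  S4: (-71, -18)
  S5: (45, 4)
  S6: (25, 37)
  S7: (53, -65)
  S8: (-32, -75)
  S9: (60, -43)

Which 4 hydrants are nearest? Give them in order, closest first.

Distances from (-1, -44):
S1: 95.3
S2: 54.7
S3: 41.0
S4: 74.7
S5: 66.5
S6: 85.1
S7: 57.9
S8: 43.8
S9: 61.0
Sorted: S3 (41.0) < S8 (43.8) < S2 (54.7) < S7 (57.9) < S9 (61.0) < S5 (66.5) < …

S3, S8, S2, S7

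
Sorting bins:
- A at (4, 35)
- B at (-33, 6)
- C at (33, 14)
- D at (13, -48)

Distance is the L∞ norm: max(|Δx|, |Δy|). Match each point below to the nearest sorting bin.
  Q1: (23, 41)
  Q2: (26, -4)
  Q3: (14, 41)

Q1 at (23, 41):
  A: 19
  B: 56
  C: 27
  D: 89
  → nearest: A (19)
Q2 at (26, -4):
  A: 39
  B: 59
  C: 18
  D: 44
  → nearest: C (18)
Q3 at (14, 41):
  A: 10
  B: 47
  C: 27
  D: 89
  → nearest: A (10)

Q1→A; Q2→C; Q3→A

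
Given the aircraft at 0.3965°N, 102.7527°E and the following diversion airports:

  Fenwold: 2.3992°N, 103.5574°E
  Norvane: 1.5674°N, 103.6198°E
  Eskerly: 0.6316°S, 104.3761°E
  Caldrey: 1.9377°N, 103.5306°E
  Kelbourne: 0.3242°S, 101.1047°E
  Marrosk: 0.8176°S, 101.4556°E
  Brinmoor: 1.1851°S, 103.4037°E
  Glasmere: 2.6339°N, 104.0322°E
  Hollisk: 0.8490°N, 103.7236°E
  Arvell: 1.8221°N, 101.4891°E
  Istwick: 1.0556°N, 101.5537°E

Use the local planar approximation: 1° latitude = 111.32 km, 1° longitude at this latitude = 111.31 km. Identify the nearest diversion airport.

Hollisk

Distances from 0.3965°N, 102.7527°E:
Fenwold: 240.2613 km
Norvane: 162.1889 km
Eskerly: 213.8950 km
Caldrey: 192.1783 km
Kelbourne: 200.2159 km
Marrosk: 197.7679 km
Brinmoor: 190.3925 km
Glasmere: 286.9117 km
Hollisk: 119.2337 km
Arvell: 212.0561 km
Istwick: 152.2992 km
Minimum: Hollisk at 119.2337 km.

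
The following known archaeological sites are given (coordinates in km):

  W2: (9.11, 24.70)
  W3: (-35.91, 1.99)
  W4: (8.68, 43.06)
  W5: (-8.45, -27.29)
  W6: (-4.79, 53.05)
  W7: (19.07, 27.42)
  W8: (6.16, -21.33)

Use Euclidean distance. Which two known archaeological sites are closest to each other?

Pairwise distances:
W2–W7: √((9.96)² + (2.72)²) = √(99.2016 + 7.3984) = 10.32 km
W5–W8: √((14.61)² + (5.96)²) = √(213.4521 + 35.5216) = 15.78 km
W4–W6: √((-13.47)² + (9.99)²) = √(181.4409 + 99.8001) = 16.77 km
W2–W4: √((-0.43)² + (18.36)²) = √(0.1849 + 337.0896) = 18.37 km
W4–W7: √((10.39)² + (-15.64)²) = √(107.9521 + 244.6096) = 18.78 km
W2–W6: √((-13.90)² + (28.35)²) = √(193.2100 + 803.7225) = 31.57 km
W6–W7: √((23.86)² + (-25.63)²) = √(569.2996 + 656.8969) = 35.02 km
W3–W5: √((27.46)² + (-29.28)²) = √(754.0516 + 857.3184) = 40.14 km
W2–W8: √((-2.95)² + (-46.03)²) = √(8.7025 + 2118.7609) = 46.12 km
W3–W8: √((42.07)² + (-23.32)²) = √(1769.8849 + 543.8224) = 48.10 km
W2–W3: √((-45.02)² + (-22.71)²) = √(2026.8004 + 515.7441) = 50.42 km
W7–W8: √((-12.91)² + (-48.75)²) = √(166.6681 + 2376.5625) = 50.43 km
W2–W5: √((-17.56)² + (-51.99)²) = √(308.3536 + 2702.9601) = 54.88 km
W3–W6: √((31.12)² + (51.06)²) = √(968.4544 + 2607.1236) = 59.80 km
W3–W7: √((54.98)² + (25.43)²) = √(3022.8004 + 646.6849) = 60.58 km
W3–W4: √((44.59)² + (41.07)²) = √(1988.2681 + 1686.7449) = 60.62 km
W5–W7: √((27.52)² + (54.71)²) = √(757.3504 + 2993.1841) = 61.24 km
W4–W8: √((-2.52)² + (-64.39)²) = √(6.3504 + 4146.0721) = 64.44 km
W4–W5: √((-17.13)² + (-70.35)²) = √(293.4369 + 4949.1225) = 72.41 km
W6–W8: √((10.95)² + (-74.38)²) = √(119.9025 + 5532.3844) = 75.18 km
W5–W6: √((3.66)² + (80.34)²) = √(13.3956 + 6454.5156) = 80.42 km
Closest pair: W2–W7 at 10.32 km.

W2 and W7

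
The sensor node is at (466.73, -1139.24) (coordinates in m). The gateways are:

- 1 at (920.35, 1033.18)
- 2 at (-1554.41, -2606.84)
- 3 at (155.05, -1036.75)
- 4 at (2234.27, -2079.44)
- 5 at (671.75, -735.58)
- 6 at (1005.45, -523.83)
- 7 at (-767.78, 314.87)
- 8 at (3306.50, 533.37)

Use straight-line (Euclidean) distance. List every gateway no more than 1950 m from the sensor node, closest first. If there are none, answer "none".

Distances from (466.73, -1139.24):
1: 2219.27 m
2: 2497.77 m
3: 328.10 m
4: 2002.04 m
5: 452.74 m
6: 817.89 m
7: 1907.47 m
8: 3295.74 m
Threshold 1950 m: 3 (328.10 m), 5 (452.74 m), 6 (817.89 m), 7 (1907.47 m) are within range.

3, 5, 6, 7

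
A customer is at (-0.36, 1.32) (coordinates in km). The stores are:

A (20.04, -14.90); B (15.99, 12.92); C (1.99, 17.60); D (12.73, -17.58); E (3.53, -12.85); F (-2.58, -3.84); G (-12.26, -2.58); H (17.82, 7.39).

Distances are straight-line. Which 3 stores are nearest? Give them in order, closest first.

Distances from (-0.36, 1.32):
A: 26.06 km
B: 20.05 km
C: 16.45 km
D: 22.99 km
E: 14.69 km
F: 5.62 km
G: 12.52 km
H: 19.17 km
Sorted: F (5.62 km) < G (12.52 km) < E (14.69 km) < C (16.45 km) < H (19.17 km) < …

F, G, E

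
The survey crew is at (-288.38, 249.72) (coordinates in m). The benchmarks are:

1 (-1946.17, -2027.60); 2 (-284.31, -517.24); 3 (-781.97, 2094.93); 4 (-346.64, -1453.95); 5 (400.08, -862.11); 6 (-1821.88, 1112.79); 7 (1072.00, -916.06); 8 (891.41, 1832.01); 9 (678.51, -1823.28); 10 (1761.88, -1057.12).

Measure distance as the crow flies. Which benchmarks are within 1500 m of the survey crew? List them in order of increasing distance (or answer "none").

2, 5

Distances from (-288.38, 249.72):
1: 2816.82 m
2: 766.97 m
3: 1910.09 m
4: 1704.67 m
5: 1307.72 m
6: 1759.69 m
7: 1791.56 m
8: 1973.71 m
9: 2287.40 m
10: 2431.34 m
Threshold 1500 m: 2 (766.97 m), 5 (1307.72 m) are within range.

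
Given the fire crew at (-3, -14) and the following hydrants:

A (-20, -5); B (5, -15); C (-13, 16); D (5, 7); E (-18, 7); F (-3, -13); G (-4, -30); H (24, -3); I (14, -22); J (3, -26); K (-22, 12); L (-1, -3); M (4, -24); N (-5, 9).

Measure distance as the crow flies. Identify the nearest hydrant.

F

Distances from (-3, -14):
A: √((-17)² + (9)²) = √(289.000 + 81.000) = 19.2
B: √((8)² + (-1)²) = √(64.000 + 1.000) = 8.1
C: √((-10)² + (30)²) = √(100.000 + 900.000) = 31.6
D: √((8)² + (21)²) = √(64.000 + 441.000) = 22.5
E: √((-15)² + (21)²) = √(225.000 + 441.000) = 25.8
F: √((0)² + (1)²) = √(0.000 + 1.000) = 1.0
G: √((-1)² + (-16)²) = √(1.000 + 256.000) = 16.0
H: √((27)² + (11)²) = √(729.000 + 121.000) = 29.2
I: √((17)² + (-8)²) = √(289.000 + 64.000) = 18.8
J: √((6)² + (-12)²) = √(36.000 + 144.000) = 13.4
K: √((-19)² + (26)²) = √(361.000 + 676.000) = 32.2
L: √((2)² + (11)²) = √(4.000 + 121.000) = 11.2
M: √((7)² + (-10)²) = √(49.000 + 100.000) = 12.2
N: √((-2)² + (23)²) = √(4.000 + 529.000) = 23.1
Minimum: F at 1.0.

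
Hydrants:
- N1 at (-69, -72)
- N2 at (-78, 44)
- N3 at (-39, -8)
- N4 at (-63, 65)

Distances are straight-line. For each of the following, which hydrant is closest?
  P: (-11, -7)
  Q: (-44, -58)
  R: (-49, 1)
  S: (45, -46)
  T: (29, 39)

P at (-11, -7):
  N1: √((-58)² + (-65)²) = √(3364.000 + 4225.000) = 87.1
  N2: √((-67)² + (51)²) = √(4489.000 + 2601.000) = 84.2
  N3: √((-28)² + (-1)²) = √(784.000 + 1.000) = 28.0
  N4: √((-52)² + (72)²) = √(2704.000 + 5184.000) = 88.8
  → nearest: N3 (28.0)
Q at (-44, -58):
  N1: √((-25)² + (-14)²) = √(625.000 + 196.000) = 28.7
  N2: √((-34)² + (102)²) = √(1156.000 + 10404.000) = 107.5
  N3: √((5)² + (50)²) = √(25.000 + 2500.000) = 50.2
  N4: √((-19)² + (123)²) = √(361.000 + 15129.000) = 124.5
  → nearest: N1 (28.7)
R at (-49, 1):
  N1: √((-20)² + (-73)²) = √(400.000 + 5329.000) = 75.7
  N2: √((-29)² + (43)²) = √(841.000 + 1849.000) = 51.9
  N3: √((10)² + (-9)²) = √(100.000 + 81.000) = 13.5
  N4: √((-14)² + (64)²) = √(196.000 + 4096.000) = 65.5
  → nearest: N3 (13.5)
S at (45, -46):
  N1: √((-114)² + (-26)²) = √(12996.000 + 676.000) = 116.9
  N2: √((-123)² + (90)²) = √(15129.000 + 8100.000) = 152.4
  N3: √((-84)² + (38)²) = √(7056.000 + 1444.000) = 92.2
  N4: √((-108)² + (111)²) = √(11664.000 + 12321.000) = 154.9
  → nearest: N3 (92.2)
T at (29, 39):
  N1: √((-98)² + (-111)²) = √(9604.000 + 12321.000) = 148.1
  N2: √((-107)² + (5)²) = √(11449.000 + 25.000) = 107.1
  N3: √((-68)² + (-47)²) = √(4624.000 + 2209.000) = 82.7
  N4: √((-92)² + (26)²) = √(8464.000 + 676.000) = 95.6
  → nearest: N3 (82.7)

P→N3; Q→N1; R→N3; S→N3; T→N3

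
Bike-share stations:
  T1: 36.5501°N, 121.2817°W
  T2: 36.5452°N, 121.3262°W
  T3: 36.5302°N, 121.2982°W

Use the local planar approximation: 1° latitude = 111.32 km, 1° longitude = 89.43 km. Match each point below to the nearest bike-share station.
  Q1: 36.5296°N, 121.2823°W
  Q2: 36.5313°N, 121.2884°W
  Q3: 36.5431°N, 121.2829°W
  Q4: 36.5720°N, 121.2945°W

Q1→T3; Q2→T3; Q3→T1; Q4→T1

Q1 at 36.5296°N, 121.2823°W:
  T1: 2.2827 km
  T2: 4.2929 km
  T3: 1.4235 km
  → nearest: T3 (1.4235 km)
Q2 at 36.5313°N, 121.2884°W:
  T1: 2.1769 km
  T2: 3.7178 km
  T3: 0.8849 km
  → nearest: T3 (0.8849 km)
Q3 at 36.5431°N, 121.2829°W:
  T1: 0.7866 km
  T2: 3.8794 km
  T3: 1.9835 km
  → nearest: T1 (0.7866 km)
Q4 at 36.5720°N, 121.2945°W:
  T1: 2.6933 km
  T2: 4.1155 km
  T3: 4.6649 km
  → nearest: T1 (2.6933 km)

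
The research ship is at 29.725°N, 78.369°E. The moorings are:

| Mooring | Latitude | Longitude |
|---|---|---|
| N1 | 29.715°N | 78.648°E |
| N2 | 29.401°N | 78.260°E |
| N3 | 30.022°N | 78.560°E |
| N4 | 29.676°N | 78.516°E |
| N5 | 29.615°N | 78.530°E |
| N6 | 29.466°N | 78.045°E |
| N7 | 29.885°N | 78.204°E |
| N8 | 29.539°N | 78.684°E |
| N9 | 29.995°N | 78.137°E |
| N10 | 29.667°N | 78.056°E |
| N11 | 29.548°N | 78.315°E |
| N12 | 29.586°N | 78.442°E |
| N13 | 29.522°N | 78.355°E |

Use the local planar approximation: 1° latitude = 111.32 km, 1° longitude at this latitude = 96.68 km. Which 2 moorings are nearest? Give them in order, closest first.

Distances from 29.725°N, 78.369°E:
N1: √((-0.010·111.32)² + (0.279·96.68)²) = √(1.23921 + 727.58157) = 26.997 km
N2: √((-0.324·111.32)² + (-0.109·96.68)²) = √(1300.87754 + 111.05197) = 37.576 km
N3: √((0.297·111.32)² + (0.191·96.68)²) = √(1093.09849 + 340.98872) = 37.869 km
N4: √((-0.049·111.32)² + (0.147·96.68)²) = √(29.75353 + 201.97981) = 15.223 km
N5: √((-0.110·111.32)² + (0.161·96.68)²) = √(149.94492 + 242.28417) = 19.805 km
N6: √((-0.259·111.32)² + (-0.324·96.68)²) = √(831.27730 + 981.21302) = 42.573 km
N7: √((0.160·111.32)² + (-0.165·96.68)²) = √(317.23885 + 254.47268) = 23.910 km
N8: √((-0.186·111.32)² + (0.315·96.68)²) = √(428.71856 + 927.45830) = 36.826 km
N9: √((0.270·111.32)² + (-0.232·96.68)²) = √(903.38718 + 503.09413) = 37.503 km
N10: √((-0.058·111.32)² + (-0.313·96.68)²) = √(41.68717 + 915.71844) = 30.942 km
N11: √((-0.177·111.32)² + (-0.054·96.68)²) = √(388.23343 + 27.25592) = 20.384 km
N12: √((-0.139·111.32)² + (0.073·96.68)²) = √(239.42858 + 49.81028) = 17.007 km
N13: √((-0.203·111.32)² + (-0.014·96.68)²) = √(510.66780 + 1.83202) = 22.638 km
Sorted: N4 (15.223 km) < N12 (17.007 km) < N5 (19.805 km) < N11 (20.384 km) < …

N4, N12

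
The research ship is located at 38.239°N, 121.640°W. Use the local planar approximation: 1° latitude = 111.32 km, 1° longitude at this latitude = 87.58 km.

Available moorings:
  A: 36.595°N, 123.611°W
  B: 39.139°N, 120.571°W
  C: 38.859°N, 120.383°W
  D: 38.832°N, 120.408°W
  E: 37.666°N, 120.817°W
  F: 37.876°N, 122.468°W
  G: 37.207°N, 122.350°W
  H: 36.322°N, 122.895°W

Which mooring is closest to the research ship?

F

Distances from 38.239°N, 121.640°W:
A: √((-1.644·111.32)² + (-1.971·87.58)²) = √(33492.68938 + 29797.72654) = 251.576 km
B: √((0.900·111.32)² + (1.069·87.58)²) = √(10037.63534 + 8765.26987) = 137.124 km
C: √((0.620·111.32)² + (1.257·87.58)²) = √(4763.53954 + 12119.38095) = 129.934 km
D: √((0.593·111.32)² + (1.232·87.58)²) = √(4357.68448 + 11642.09925) = 126.490 km
E: √((-0.573·111.32)² + (0.823·87.58)²) = √(4068.69972 + 5195.28710) = 96.250 km
F: √((-0.363·111.32)² + (-0.828·87.58)²) = √(1632.90021 + 5258.60506) = 83.015 km
G: √((-1.032·111.32)² + (-0.710·87.58)²) = √(13197.92907 + 3866.57625) = 130.631 km
H: √((-1.917·111.32)² + (-1.255·87.58)²) = √(45539.74779 + 12080.84559) = 240.043 km
Minimum: F at 83.015 km.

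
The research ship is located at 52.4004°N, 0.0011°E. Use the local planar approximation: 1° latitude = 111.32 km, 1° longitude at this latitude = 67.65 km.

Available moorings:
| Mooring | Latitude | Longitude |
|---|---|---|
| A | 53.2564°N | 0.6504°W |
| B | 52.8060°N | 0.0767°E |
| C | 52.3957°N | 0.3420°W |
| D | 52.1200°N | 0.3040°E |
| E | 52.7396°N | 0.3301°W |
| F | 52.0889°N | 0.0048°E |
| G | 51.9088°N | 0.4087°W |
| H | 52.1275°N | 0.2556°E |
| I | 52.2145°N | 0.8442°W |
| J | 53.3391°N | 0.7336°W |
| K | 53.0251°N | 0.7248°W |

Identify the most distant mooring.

J

Distances from 52.4004°N, 0.0011°E:
A: √((0.8560·111.32)² + (-0.6515·67.65)²) = √(9080.168854 + 1942.515272) = 104.9890 km
B: √((0.4056·111.32)² + (0.0756·67.65)²) = √(2038.648200 + 26.156474) = 45.4401 km
C: √((-0.0047·111.32)² + (-0.3431·67.65)²) = √(0.273742 + 538.737291) = 23.2166 km
D: √((-0.2804·111.32)² + (0.3029·67.65)²) = √(974.321787 + 419.888663) = 37.3391 km
E: √((0.3392·111.32)² + (-0.3312·67.65)²) = √(1425.798267 + 502.014496) = 43.9069 km
F: √((-0.3115·111.32)² + (0.0037·67.65)²) = √(1202.437459 + 0.062653) = 34.6771 km
G: √((-0.4916·111.32)² + (-0.4098·67.65)²) = √(2994.815993 + 768.563066) = 61.3464 km
H: √((-0.2729·111.32)² + (0.2545·67.65)²) = √(922.897494 + 296.422506) = 34.9188 km
I: √((-0.1859·111.32)² + (-0.8453·67.65)²) = √(428.257695 + 3270.072187) = 60.8139 km
J: √((0.9387·111.32)² + (-0.7347·67.65)²) = √(10919.431571 + 2470.334033) = 115.7142 km
K: √((0.6247·111.32)² + (-0.7259·67.65)²) = √(4836.034687 + 2411.510708) = 85.1325 km
Maximum: J at 115.7142 km.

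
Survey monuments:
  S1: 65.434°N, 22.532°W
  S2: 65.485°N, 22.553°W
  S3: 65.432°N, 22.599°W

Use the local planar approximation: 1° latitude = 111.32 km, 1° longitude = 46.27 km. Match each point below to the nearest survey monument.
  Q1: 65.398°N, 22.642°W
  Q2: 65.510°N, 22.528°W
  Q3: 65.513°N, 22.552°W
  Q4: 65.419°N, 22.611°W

Q1→S3; Q2→S2; Q3→S2; Q4→S3

Q1 at 65.398°N, 22.642°W:
  S1: √((0.036·111.32)² + (0.110·46.27)²) = √(16.06022 + 25.90505) = 6.478 km
  S2: √((0.087·111.32)² + (0.089·46.27)²) = √(93.79613 + 16.95817) = 10.524 km
  S3: √((0.034·111.32)² + (0.043·46.27)²) = √(14.32532 + 3.95855) = 4.276 km
  → nearest: S3 (4.276 km)
Q2 at 65.510°N, 22.528°W:
  S1: √((-0.076·111.32)² + (-0.004·46.27)²) = √(71.57701 + 0.03425) = 8.462 km
  S2: √((-0.025·111.32)² + (-0.025·46.27)²) = √(7.74509 + 1.33807) = 3.014 km
  S3: √((-0.078·111.32)² + (-0.071·46.27)²) = √(75.39379 + 10.79234) = 9.284 km
  → nearest: S2 (3.014 km)
Q3 at 65.513°N, 22.552°W:
  S1: √((-0.079·111.32)² + (0.020·46.27)²) = √(77.33936 + 0.85637) = 8.843 km
  S2: √((-0.028·111.32)² + (-0.001·46.27)²) = √(9.71544 + 0.00214) = 3.117 km
  S3: √((-0.081·111.32)² + (-0.047·46.27)²) = √(81.30485 + 4.72928) = 9.275 km
  → nearest: S2 (3.117 km)
Q4 at 65.419°N, 22.611°W:
  S1: √((0.015·111.32)² + (0.079·46.27)²) = √(2.78823 + 13.36144) = 4.019 km
  S2: √((0.066·111.32)² + (0.058·46.27)²) = √(53.98017 + 7.20203) = 7.822 km
  S3: √((0.013·111.32)² + (0.012·46.27)²) = √(2.09427 + 0.30829) = 1.550 km
  → nearest: S3 (1.550 km)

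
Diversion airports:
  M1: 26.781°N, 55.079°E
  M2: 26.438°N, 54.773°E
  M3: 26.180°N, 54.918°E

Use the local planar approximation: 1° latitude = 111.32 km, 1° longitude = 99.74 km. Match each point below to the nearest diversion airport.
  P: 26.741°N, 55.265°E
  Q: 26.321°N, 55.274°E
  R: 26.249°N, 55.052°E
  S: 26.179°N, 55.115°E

P→M1; Q→M3; R→M3; S→M3

P at 26.741°N, 55.265°E:
  M1: 19.079 km
  M2: 59.546 km
  M3: 71.400 km
  → nearest: M1 (19.079 km)
Q at 26.321°N, 55.274°E:
  M1: 54.776 km
  M2: 51.639 km
  M3: 38.822 km
  → nearest: M3 (38.822 km)
R at 26.249°N, 55.052°E:
  M1: 59.283 km
  M2: 34.886 km
  M3: 15.415 km
  → nearest: M3 (15.415 km)
S at 26.179°N, 55.115°E:
  M1: 67.111 km
  M2: 44.664 km
  M3: 19.649 km
  → nearest: M3 (19.649 km)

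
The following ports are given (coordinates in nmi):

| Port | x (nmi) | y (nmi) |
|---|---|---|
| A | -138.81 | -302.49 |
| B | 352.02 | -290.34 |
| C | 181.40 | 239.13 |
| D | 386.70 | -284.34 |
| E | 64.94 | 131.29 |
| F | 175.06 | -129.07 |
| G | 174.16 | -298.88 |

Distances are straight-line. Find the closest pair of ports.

Pairwise distances:
B–D: 35.20 nmi
C–E: 158.72 nmi
F–G: 169.81 nmi
B–G: 178.06 nmi
D–G: 213.04 nmi
B–F: 239.42 nmi
D–F: 262.49 nmi
E–F: 282.69 nmi
A–G: 312.99 nmi
A–F: 358.59 nmi
C–F: 368.25 nmi
E–G: 443.82 nmi
A–E: 479.25 nmi
A–B: 490.98 nmi
B–E: 510.09 nmi
D–E: 525.62 nmi
A–D: 525.82 nmi
C–G: 538.06 nmi
B–C: 556.28 nmi
C–D: 562.29 nmi
A–C: 629.20 nmi
Closest pair: B–D at 35.20 nmi.

B and D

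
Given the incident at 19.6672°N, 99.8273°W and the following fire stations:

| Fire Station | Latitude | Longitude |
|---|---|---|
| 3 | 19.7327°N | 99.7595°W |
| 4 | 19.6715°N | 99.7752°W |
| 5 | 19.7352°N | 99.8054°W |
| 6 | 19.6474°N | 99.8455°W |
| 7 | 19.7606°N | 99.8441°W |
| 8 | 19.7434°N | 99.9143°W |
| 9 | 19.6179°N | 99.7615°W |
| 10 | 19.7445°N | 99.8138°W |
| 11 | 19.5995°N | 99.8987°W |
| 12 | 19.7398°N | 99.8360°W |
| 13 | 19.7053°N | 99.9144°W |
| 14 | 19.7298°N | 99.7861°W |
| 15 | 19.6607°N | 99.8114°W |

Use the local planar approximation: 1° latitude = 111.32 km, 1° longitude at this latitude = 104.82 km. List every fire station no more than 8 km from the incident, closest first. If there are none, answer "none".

15, 6, 4, 5

Distances from 19.6672°N, 99.8273°W:
3: √((0.0655·111.32)² + (0.0678·104.82)²) = √(53.165389 + 50.506549) = 10.1819 km
4: √((0.0043·111.32)² + (0.0521·104.82)²) = √(0.229131 + 29.823853) = 5.4821 km
5: √((0.0680·111.32)² + (0.0219·104.82)²) = √(57.301266 + 5.269587) = 7.9102 km
6: √((-0.0198·111.32)² + (-0.0182·104.82)²) = √(4.858216 + 3.639411) = 2.9151 km
7: √((0.0934·111.32)² + (-0.0168·104.82)²) = √(108.103598 + 3.101036) = 10.5454 km
8: √((0.0762·111.32)² + (-0.0870·104.82)²) = √(71.954231 + 83.162362) = 12.4546 km
9: √((-0.0493·111.32)² + (0.0658·104.82)²) = √(30.118978 + 47.570761) = 8.8142 km
10: √((0.0773·111.32)² + (0.0135·104.82)²) = √(74.046645 + 2.002423) = 8.7206 km
11: √((-0.0677·111.32)² + (-0.0714·104.82)²) = √(56.796782 + 56.012471) = 10.6212 km
12: √((0.0726·111.32)² + (-0.0087·104.82)²) = √(65.316008 + 0.831624) = 8.1331 km
13: √((0.0381·111.32)² + (-0.0871·104.82)²) = √(17.988558 + 83.353650) = 10.0669 km
14: √((0.0626·111.32)² + (0.0412·104.82)²) = √(48.561832 + 18.650168) = 8.1983 km
15: √((-0.0065·111.32)² + (0.0159·104.82)²) = √(0.523568 + 2.777682) = 1.8169 km
Threshold 8 km: 15 (1.8169 km), 6 (2.9151 km), 4 (5.4821 km), 5 (7.9102 km) are within range.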